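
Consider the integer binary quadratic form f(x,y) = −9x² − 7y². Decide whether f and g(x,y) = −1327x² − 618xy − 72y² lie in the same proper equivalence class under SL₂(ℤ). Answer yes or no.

D₁ = -252, D₂ = -252
f is negative-definite; reduce −f:
−f: flip: (9,0,7)→(7,0,9)
−f: reduced (well bottom): (7,0,9) with a≤c, −a<b≤a
flip sign back: reduced form of f is (-7,0,-9)
g is negative-definite; reduce −g:
−g: flip: (1327,618,72)→(72,-618,1327)
−g: translate: b→-42 (≡-618 mod 144), so (72,-618,1327)→(72,-42,7)
−g: flip: (72,-42,7)→(7,42,72)
−g: translate: b→0 (≡42 mod 14), so (7,42,72)→(7,0,9)
−g: reduced (well bottom): (7,0,9) with a≤c, −a<b≤a
flip sign back: reduced form of g is (-7,0,-9)
reduced forms (-7, 0, -9) vs (-7, 0, -9) ⇒ equivalent

yes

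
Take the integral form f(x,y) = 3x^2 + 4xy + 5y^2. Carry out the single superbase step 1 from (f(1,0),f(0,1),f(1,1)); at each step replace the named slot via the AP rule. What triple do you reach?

start (3,5,12) = (f(1,0),f(0,1),f(1,1))
replace slot 1: 2·(5+12) − 3 = 31 → (31,5,12)

31,5,12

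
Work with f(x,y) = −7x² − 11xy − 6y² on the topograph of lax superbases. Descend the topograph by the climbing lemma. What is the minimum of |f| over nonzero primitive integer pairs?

translate: b→-3 (≡11 mod 14), so (7,11,6)→(7,-3,2)
flip: (7,-3,2)→(2,3,7)
translate: b→-1 (≡3 mod 4), so (2,3,7)→(2,-1,6)
reduced (well bottom): (2,-1,6) with a≤c, −a<b≤a
well minimum |f| = |-2| = 2 (negative-definite)

2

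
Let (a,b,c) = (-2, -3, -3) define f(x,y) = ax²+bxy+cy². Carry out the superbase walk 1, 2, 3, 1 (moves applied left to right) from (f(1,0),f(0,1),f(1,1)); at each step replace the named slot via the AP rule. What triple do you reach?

start (-2,-3,-8) = (f(1,0),f(0,1),f(1,1))
replace slot 1: 2·((-3)+(-8)) − (-2) = -20 → (-20,-3,-8)
replace slot 2: 2·((-20)+(-8)) − (-3) = -53 → (-20,-53,-8)
replace slot 3: 2·((-20)+(-53)) − (-8) = -138 → (-20,-53,-138)
replace slot 1: 2·((-53)+(-138)) − (-20) = -362 → (-362,-53,-138)

-362,-53,-138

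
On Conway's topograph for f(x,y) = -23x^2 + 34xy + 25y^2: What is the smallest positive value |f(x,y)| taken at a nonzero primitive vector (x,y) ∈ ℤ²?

river: ρ → (25,16,-32)
river: ρ → (-32,48,9)
river: ρ → (9,42,-47)
river: ρ → (-47,52,4)
river: ρ → (4,52,-47)
river: ρ → (-47,42,9)
river: ρ → (9,48,-32)
river: ρ → (-32,16,25)
river: ρ → (25,34,-23)
river: ρ → (-23,58,1)
river: ρ → (1,58,-23)
river: ρ → (-23,34,25)
closes: descent 0, river 12
min |a| on river = 1

1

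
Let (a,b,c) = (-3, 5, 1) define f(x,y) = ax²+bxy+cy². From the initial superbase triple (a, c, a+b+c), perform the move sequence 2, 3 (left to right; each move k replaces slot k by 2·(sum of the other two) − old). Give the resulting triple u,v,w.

start (-3,1,3) = (f(1,0),f(0,1),f(1,1))
replace slot 2: 2·((-3)+3) − 1 = -1 → (-3,-1,3)
replace slot 3: 2·((-3)+(-1)) − 3 = -11 → (-3,-1,-11)

-3,-1,-11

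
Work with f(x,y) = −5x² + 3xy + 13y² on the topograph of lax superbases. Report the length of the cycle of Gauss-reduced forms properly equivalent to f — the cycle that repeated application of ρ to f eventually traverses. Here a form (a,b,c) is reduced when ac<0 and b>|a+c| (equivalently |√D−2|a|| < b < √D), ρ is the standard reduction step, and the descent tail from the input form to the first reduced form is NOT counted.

D = 269, ⌊√D⌋ = 16
descent: ρ → (13,-3,-5)
descent: ρ → (-5,13,5)  [lands on river]
river: ρ → (5,7,-11)
river: ρ → (-11,15,1)
river: ρ → (1,15,-11)
river: ρ → (-11,7,5)
river: ρ → (5,13,-5)
river: ρ → (-5,7,11)
river: ρ → (11,15,-1)
river: ρ → (-1,15,11)
river: ρ → (11,7,-5)
ρ-cycle length = 10 (tail of 2 descent steps not counted)

10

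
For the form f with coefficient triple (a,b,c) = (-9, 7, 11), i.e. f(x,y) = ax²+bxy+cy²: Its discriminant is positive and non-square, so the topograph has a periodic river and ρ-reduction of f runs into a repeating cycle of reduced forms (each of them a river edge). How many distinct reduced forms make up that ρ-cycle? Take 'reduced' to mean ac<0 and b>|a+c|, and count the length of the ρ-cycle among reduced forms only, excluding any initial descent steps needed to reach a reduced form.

D = 445, ⌊√D⌋ = 21
river: ρ → (11,15,-5)
river: ρ → (-5,15,11)
river: ρ → (11,7,-9)
river: ρ → (-9,11,9)
river: ρ → (9,7,-11)
river: ρ → (-11,15,5)
river: ρ → (5,15,-11)
river: ρ → (-11,7,9)
river: ρ → (9,11,-9)
river: ρ → (-9,7,11)
ρ-cycle length = 10 (tail of 0 descent steps not counted)

10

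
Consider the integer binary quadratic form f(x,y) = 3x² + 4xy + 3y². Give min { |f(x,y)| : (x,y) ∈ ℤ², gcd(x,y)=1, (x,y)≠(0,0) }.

translate: b→-2 (≡4 mod 6), so (3,4,3)→(3,-2,2)
flip: (3,-2,2)→(2,2,3)
reduced (well bottom): (2,2,3) with a≤c, −a<b≤a
well minimum = a = 2

2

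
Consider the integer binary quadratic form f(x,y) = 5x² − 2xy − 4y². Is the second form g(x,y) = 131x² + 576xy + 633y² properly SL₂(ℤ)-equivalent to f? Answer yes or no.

D₁ = 84, D₂ = 84
river cycle of f (length 6): (-4, 2, 5), (5, 8, -1), (-1, 8, 5), (5, 2, -4), (-4, 6, 3), (3, 6, -4)
river cycle of g (length 6): (5, 8, -1), (-1, 8, 5), (5, 2, -4), (-4, 6, 3), (3, 6, -4), (-4, 2, 5)
cycles coincide ⇒ equivalent

yes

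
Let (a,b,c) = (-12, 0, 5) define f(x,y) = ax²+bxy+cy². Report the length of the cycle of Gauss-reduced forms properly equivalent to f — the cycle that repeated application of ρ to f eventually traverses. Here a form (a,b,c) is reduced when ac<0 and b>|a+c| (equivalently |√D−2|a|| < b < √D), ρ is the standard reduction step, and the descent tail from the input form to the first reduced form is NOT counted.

D = 240, ⌊√D⌋ = 15
descent: ρ → (5,10,-7)  [lands on river]
river: ρ → (-7,4,8)
river: ρ → (8,12,-3)
river: ρ → (-3,12,8)
river: ρ → (8,4,-7)
river: ρ → (-7,10,5)
ρ-cycle length = 6 (tail of 1 descent step not counted)

6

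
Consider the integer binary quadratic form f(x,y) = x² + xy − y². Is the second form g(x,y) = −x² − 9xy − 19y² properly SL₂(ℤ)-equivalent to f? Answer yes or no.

D₁ = 5, D₂ = 5
river cycle of f (length 2): (-1, 1, 1), (1, 1, -1)
river cycle of g (length 2): (-1, 1, 1), (1, 1, -1)
cycles coincide ⇒ equivalent

yes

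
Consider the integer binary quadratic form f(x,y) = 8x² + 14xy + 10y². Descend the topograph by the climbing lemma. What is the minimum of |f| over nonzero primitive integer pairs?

translate: b→-2 (≡14 mod 16), so (8,14,10)→(8,-2,4)
flip: (8,-2,4)→(4,2,8)
reduced (well bottom): (4,2,8) with a≤c, −a<b≤a
well minimum = a = 4

4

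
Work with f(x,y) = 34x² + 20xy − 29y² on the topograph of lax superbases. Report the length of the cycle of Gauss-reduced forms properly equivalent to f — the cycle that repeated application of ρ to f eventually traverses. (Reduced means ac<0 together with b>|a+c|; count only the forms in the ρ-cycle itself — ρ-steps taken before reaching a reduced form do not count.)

D = 4344, ⌊√D⌋ = 65
river: ρ → (-29,38,25)
river: ρ → (25,62,-5)
river: ρ → (-5,58,49)
river: ρ → (49,40,-14)
river: ρ → (-14,44,43)
river: ρ → (43,42,-15)
river: ρ → (-15,48,34)
river: ρ → (34,20,-29)
ρ-cycle length = 8 (tail of 0 descent steps not counted)

8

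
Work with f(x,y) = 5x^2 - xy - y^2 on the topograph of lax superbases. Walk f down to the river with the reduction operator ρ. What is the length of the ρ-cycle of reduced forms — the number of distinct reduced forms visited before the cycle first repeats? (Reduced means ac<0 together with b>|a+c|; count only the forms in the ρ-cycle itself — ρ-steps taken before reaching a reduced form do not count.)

D = 21, ⌊√D⌋ = 4
descent: ρ → (-1,3,3)  [lands on river]
river: ρ → (3,3,-1)
ρ-cycle length = 2 (tail of 1 descent step not counted)

2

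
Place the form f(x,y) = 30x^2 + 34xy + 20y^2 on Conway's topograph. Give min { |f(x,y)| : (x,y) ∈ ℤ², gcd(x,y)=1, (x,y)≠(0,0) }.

translate: b→-26 (≡34 mod 60), so (30,34,20)→(30,-26,16)
flip: (30,-26,16)→(16,26,30)
translate: b→-6 (≡26 mod 32), so (16,26,30)→(16,-6,20)
reduced (well bottom): (16,-6,20) with a≤c, −a<b≤a
well minimum = a = 16

16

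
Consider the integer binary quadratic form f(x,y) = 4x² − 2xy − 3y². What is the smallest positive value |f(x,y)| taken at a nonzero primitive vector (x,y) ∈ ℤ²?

descent: ρ → (-3,2,4)  [lands on river]
river: ρ → (4,6,-1)
river: ρ → (-1,6,4)
river: ρ → (4,2,-3)
river: ρ → (-3,4,3)
river: ρ → (3,2,-4)
river: ρ → (-4,6,1)
river: ρ → (1,6,-4)
river: ρ → (-4,2,3)
river: ρ → (3,4,-3)
closes: descent 1, river 10
min |a| on river = 1

1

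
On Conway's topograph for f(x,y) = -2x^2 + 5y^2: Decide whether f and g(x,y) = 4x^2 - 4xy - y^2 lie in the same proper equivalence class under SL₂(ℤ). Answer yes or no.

D₁ = 40, D₂ = 32
discriminants differ ⇒ not SL₂(ℤ)-equivalent

no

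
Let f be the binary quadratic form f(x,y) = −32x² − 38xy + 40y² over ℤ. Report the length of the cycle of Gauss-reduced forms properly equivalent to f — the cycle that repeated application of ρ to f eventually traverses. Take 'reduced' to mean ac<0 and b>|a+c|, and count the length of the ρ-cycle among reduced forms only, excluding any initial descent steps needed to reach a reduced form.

D = 6564, ⌊√D⌋ = 81
descent: ρ → (40,38,-32)  [lands on river]
river: ρ → (-32,26,46)
river: ρ → (46,66,-12)
river: ρ → (-12,78,10)
river: ρ → (10,62,-68)
river: ρ → (-68,74,4)
river: ρ → (4,78,-30)
river: ρ → (-30,42,40)
ρ-cycle length = 8 (tail of 1 descent step not counted)

8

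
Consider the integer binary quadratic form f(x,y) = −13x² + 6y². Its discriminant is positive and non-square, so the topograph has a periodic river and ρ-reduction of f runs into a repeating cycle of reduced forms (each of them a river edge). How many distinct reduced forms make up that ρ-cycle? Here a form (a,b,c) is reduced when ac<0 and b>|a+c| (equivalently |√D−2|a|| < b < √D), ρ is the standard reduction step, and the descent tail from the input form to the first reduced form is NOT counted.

D = 312, ⌊√D⌋ = 17
descent: ρ → (6,12,-7)  [lands on river]
river: ρ → (-7,16,2)
river: ρ → (2,16,-7)
river: ρ → (-7,12,6)
ρ-cycle length = 4 (tail of 1 descent step not counted)

4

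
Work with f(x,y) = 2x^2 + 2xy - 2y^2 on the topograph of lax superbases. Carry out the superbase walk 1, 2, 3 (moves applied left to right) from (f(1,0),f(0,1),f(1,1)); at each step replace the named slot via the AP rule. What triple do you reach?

start (2,-2,2) = (f(1,0),f(0,1),f(1,1))
replace slot 1: 2·((-2)+2) − 2 = -2 → (-2,-2,2)
replace slot 2: 2·((-2)+2) − (-2) = 2 → (-2,2,2)
replace slot 3: 2·((-2)+2) − 2 = -2 → (-2,2,-2)

-2,2,-2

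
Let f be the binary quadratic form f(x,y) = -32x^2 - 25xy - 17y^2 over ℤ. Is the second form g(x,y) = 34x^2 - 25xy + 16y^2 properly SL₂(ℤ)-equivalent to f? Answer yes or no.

D₁ = -1551, D₂ = -1551
f is negative-definite; reduce −f:
−f: flip: (32,25,17)→(17,-25,32)
−f: translate: b→9 (≡-25 mod 34), so (17,-25,32)→(17,9,24)
−f: reduced (well bottom): (17,9,24) with a≤c, −a<b≤a
flip sign back: reduced form of f is (-17,-9,-24)
g: flip: (34,-25,16)→(16,25,34)
g: translate: b→-7 (≡25 mod 32), so (16,25,34)→(16,-7,25)
g: reduced (well bottom): (16,-7,25) with a≤c, −a<b≤a
reduced forms (-17, -9, -24) vs (16, -7, 25) ⇒ inequivalent

no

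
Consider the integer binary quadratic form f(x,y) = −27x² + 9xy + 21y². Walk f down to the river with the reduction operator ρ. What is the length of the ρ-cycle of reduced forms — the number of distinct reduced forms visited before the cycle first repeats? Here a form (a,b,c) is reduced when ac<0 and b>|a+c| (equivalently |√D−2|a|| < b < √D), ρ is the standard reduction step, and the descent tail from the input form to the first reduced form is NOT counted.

D = 2349, ⌊√D⌋ = 48
river: ρ → (21,33,-15)
river: ρ → (-15,27,27)
river: ρ → (27,27,-15)
river: ρ → (-15,33,21)
river: ρ → (21,9,-27)
river: ρ → (-27,45,3)
river: ρ → (3,45,-27)
river: ρ → (-27,9,21)
ρ-cycle length = 8 (tail of 0 descent steps not counted)

8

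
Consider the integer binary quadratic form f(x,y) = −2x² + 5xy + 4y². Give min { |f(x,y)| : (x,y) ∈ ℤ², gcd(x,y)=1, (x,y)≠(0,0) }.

river: ρ → (4,3,-3)
river: ρ → (-3,3,4)
river: ρ → (4,5,-2)
river: ρ → (-2,7,1)
river: ρ → (1,7,-2)
river: ρ → (-2,5,4)
closes: descent 0, river 6
min |a| on river = 1

1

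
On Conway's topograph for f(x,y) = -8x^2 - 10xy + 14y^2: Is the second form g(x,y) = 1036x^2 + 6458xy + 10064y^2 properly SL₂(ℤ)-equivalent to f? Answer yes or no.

D₁ = 548, D₂ = 548
river cycle of f (length 14): (14, 10, -8), (-8, 22, 2), (2, 22, -8), (-8, 10, 14), (14, 18, -4), (-4, 22, 4), (4, 18, -14), (-14, 10, 8), (8, 22, -2), (-2, 22, 8), … (4 more)
river cycle of g (length 14): (14, 10, -8), (-8, 22, 2), (2, 22, -8), (-8, 10, 14), (14, 18, -4), (-4, 22, 4), (4, 18, -14), (-14, 10, 8), (8, 22, -2), (-2, 22, 8), … (4 more)
cycles coincide ⇒ equivalent

yes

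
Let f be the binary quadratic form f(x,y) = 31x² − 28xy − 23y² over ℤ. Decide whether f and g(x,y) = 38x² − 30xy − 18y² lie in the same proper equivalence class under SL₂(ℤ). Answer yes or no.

D₁ = 3636, D₂ = 3636
river cycle of f (length 12): (-23, 28, 31), (31, 34, -20), (-20, 46, 19), (19, 30, -36), (-36, 42, 13), (13, 36, -45), (-45, 54, 4), (4, 58, -17), (-17, 44, 25), (25, 56, -5), … (2 more)
river cycle of g (length 12): (-18, 30, 38), (38, 46, -10), (-10, 54, 18), (18, 54, -10), (-10, 46, 38), (38, 30, -18), (-18, 42, 26), (26, 10, -34), (-34, 58, 2), (2, 58, -34), … (2 more)
cycles differ ⇒ inequivalent

no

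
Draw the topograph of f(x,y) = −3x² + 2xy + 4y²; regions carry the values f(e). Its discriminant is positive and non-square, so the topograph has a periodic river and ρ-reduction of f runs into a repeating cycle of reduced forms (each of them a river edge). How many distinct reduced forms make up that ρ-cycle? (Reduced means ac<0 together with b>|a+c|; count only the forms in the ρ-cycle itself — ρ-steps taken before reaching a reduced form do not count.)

D = 52, ⌊√D⌋ = 7
river: ρ → (4,6,-1)
river: ρ → (-1,6,4)
river: ρ → (4,2,-3)
river: ρ → (-3,4,3)
river: ρ → (3,2,-4)
river: ρ → (-4,6,1)
river: ρ → (1,6,-4)
river: ρ → (-4,2,3)
river: ρ → (3,4,-3)
river: ρ → (-3,2,4)
ρ-cycle length = 10 (tail of 0 descent steps not counted)

10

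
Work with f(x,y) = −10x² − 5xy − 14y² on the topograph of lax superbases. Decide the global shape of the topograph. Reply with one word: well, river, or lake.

D = b²−4ac = (-5)² − 4·(-10)·(-14) = -535
D < 0 ⇒ definite ⇒ every region one sign ⇒ single well

well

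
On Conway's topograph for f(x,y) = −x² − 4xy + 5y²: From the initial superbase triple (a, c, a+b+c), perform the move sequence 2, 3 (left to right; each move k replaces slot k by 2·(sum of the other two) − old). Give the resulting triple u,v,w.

start (-1,5,0) = (f(1,0),f(0,1),f(1,1))
replace slot 2: 2·((-1)+0) − 5 = -7 → (-1,-7,0)
replace slot 3: 2·((-1)+(-7)) − 0 = -16 → (-1,-7,-16)

-1,-7,-16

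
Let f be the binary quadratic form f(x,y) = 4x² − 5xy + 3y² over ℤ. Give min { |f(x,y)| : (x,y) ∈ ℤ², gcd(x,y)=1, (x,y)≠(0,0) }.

translate: b→3 (≡-5 mod 8), so (4,-5,3)→(4,3,2)
flip: (4,3,2)→(2,-3,4)
translate: b→1 (≡-3 mod 4), so (2,-3,4)→(2,1,3)
reduced (well bottom): (2,1,3) with a≤c, −a<b≤a
well minimum = a = 2

2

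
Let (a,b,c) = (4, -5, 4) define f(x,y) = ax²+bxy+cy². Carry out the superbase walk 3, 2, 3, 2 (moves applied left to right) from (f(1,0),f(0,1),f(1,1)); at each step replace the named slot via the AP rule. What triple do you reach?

start (4,4,3) = (f(1,0),f(0,1),f(1,1))
replace slot 3: 2·(4+4) − 3 = 13 → (4,4,13)
replace slot 2: 2·(4+13) − 4 = 30 → (4,30,13)
replace slot 3: 2·(4+30) − 13 = 55 → (4,30,55)
replace slot 2: 2·(4+55) − 30 = 88 → (4,88,55)

4,88,55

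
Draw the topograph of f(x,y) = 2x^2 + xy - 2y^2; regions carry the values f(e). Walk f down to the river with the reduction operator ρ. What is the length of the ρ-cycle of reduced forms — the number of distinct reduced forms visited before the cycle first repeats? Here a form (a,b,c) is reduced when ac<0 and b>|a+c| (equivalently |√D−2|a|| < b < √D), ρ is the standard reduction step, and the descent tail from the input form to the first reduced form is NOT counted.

D = 17, ⌊√D⌋ = 4
river: ρ → (-2,3,1)
river: ρ → (1,3,-2)
river: ρ → (-2,1,2)
river: ρ → (2,3,-1)
river: ρ → (-1,3,2)
river: ρ → (2,1,-2)
ρ-cycle length = 6 (tail of 0 descent steps not counted)

6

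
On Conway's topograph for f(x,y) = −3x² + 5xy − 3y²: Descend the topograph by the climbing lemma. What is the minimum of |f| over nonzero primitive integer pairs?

translate: b→1 (≡-5 mod 6), so (3,-5,3)→(3,1,1)
flip: (3,1,1)→(1,-1,3)
translate: b→1 (≡-1 mod 2), so (1,-1,3)→(1,1,3)
reduced (well bottom): (1,1,3) with a≤c, −a<b≤a
well minimum |f| = |-1| = 1 (negative-definite)

1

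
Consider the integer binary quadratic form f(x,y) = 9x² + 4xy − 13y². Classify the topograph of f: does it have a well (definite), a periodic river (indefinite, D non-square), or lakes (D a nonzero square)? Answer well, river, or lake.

D = b²−4ac = 4² − 4·9·(-13) = 484
D = 22² is a perfect square ⇒ form factors over ℤ ⇒ lakes

lake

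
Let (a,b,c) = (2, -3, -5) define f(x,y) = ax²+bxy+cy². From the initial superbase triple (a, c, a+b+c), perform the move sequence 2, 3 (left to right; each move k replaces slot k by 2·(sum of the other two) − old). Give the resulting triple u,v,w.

start (2,-5,-6) = (f(1,0),f(0,1),f(1,1))
replace slot 2: 2·(2+(-6)) − (-5) = -3 → (2,-3,-6)
replace slot 3: 2·(2+(-3)) − (-6) = 4 → (2,-3,4)

2,-3,4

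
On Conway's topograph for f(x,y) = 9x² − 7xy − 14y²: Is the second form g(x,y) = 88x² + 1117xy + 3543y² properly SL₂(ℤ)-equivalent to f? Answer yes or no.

D₁ = 553, D₂ = 553
river cycle of f (length 26): (-14, 7, 9), (9, 11, -12), (-12, 13, 8), (8, 19, -6), (-6, 17, 11), (11, 5, -12), (-12, 19, 4), (4, 21, -7), (-7, 21, 4), (4, 19, -12), … (16 more)
river cycle of g (length 26): (9, 11, -12), (-12, 13, 8), (8, 19, -6), (-6, 17, 11), (11, 5, -12), (-12, 19, 4), (4, 21, -7), (-7, 21, 4), (4, 19, -12), (-12, 5, 11), … (16 more)
cycles coincide ⇒ equivalent

yes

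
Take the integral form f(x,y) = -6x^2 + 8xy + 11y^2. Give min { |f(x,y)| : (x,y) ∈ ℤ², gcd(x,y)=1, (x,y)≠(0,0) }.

river: ρ → (11,14,-3)
river: ρ → (-3,16,6)
river: ρ → (6,8,-11)
river: ρ → (-11,14,3)
river: ρ → (3,16,-6)
river: ρ → (-6,8,11)
closes: descent 0, river 6
min |a| on river = 3

3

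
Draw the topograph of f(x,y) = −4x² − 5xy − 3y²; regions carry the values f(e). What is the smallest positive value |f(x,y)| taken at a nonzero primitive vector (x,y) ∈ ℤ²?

translate: b→-3 (≡5 mod 8), so (4,5,3)→(4,-3,2)
flip: (4,-3,2)→(2,3,4)
translate: b→-1 (≡3 mod 4), so (2,3,4)→(2,-1,3)
reduced (well bottom): (2,-1,3) with a≤c, −a<b≤a
well minimum |f| = |-2| = 2 (negative-definite)

2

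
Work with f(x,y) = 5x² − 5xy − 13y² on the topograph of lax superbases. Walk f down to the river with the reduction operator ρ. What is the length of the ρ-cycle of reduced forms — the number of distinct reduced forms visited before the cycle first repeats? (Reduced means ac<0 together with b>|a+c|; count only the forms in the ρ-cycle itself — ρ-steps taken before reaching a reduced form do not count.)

D = 285, ⌊√D⌋ = 16
descent: ρ → (-13,5,5)
descent: ρ → (5,15,-3)  [lands on river]
river: ρ → (-3,15,5)
ρ-cycle length = 2 (tail of 2 descent steps not counted)

2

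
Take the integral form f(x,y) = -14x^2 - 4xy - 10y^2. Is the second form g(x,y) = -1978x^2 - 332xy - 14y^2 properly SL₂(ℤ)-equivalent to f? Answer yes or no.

D₁ = -544, D₂ = -544
f is negative-definite; reduce −f:
−f: flip: (14,4,10)→(10,-4,14)
−f: reduced (well bottom): (10,-4,14) with a≤c, −a<b≤a
flip sign back: reduced form of f is (-10,4,-14)
g is negative-definite; reduce −g:
−g: flip: (1978,332,14)→(14,-332,1978)
−g: translate: b→4 (≡-332 mod 28), so (14,-332,1978)→(14,4,10)
−g: flip: (14,4,10)→(10,-4,14)
−g: reduced (well bottom): (10,-4,14) with a≤c, −a<b≤a
flip sign back: reduced form of g is (-10,4,-14)
reduced forms (-10, 4, -14) vs (-10, 4, -14) ⇒ equivalent

yes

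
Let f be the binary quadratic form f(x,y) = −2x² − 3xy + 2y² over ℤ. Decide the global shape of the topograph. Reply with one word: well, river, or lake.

D = b²−4ac = (-3)² − 4·(-2)·2 = 25
D = 5² is a perfect square ⇒ form factors over ℤ ⇒ lakes

lake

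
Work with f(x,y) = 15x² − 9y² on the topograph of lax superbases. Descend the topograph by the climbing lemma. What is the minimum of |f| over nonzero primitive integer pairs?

descent: ρ → (-9,18,6)  [lands on river]
river: ρ → (6,18,-9)
closes: descent 1, river 2
min |a| on river = 6

6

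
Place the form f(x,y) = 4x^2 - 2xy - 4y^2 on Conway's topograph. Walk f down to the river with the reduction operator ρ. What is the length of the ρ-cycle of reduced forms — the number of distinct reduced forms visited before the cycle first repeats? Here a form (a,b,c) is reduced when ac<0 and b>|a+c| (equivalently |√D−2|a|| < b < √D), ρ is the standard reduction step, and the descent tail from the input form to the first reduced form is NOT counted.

D = 68, ⌊√D⌋ = 8
descent: ρ → (-4,2,4)  [lands on river]
river: ρ → (4,6,-2)
river: ρ → (-2,6,4)
river: ρ → (4,2,-4)
river: ρ → (-4,6,2)
river: ρ → (2,6,-4)
ρ-cycle length = 6 (tail of 1 descent step not counted)

6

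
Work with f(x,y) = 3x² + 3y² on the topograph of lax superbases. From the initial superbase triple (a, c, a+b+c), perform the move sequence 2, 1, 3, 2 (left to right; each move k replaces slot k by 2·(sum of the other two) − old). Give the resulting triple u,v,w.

start (3,3,6) = (f(1,0),f(0,1),f(1,1))
replace slot 2: 2·(3+6) − 3 = 15 → (3,15,6)
replace slot 1: 2·(15+6) − 3 = 39 → (39,15,6)
replace slot 3: 2·(39+15) − 6 = 102 → (39,15,102)
replace slot 2: 2·(39+102) − 15 = 267 → (39,267,102)

39,267,102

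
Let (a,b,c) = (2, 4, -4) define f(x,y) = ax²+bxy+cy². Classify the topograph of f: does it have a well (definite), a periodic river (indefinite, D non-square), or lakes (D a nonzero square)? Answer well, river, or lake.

D = b²−4ac = 4² − 4·2·(-4) = 48
D > 0 non-square ⇒ indefinite ⇒ periodic river

river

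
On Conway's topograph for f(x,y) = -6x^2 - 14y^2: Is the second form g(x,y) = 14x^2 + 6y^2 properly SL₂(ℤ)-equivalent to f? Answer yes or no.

D₁ = -336, D₂ = -336
f is negative-definite; reduce −f:
−f: reduced (well bottom): (6,0,14) with a≤c, −a<b≤a
flip sign back: reduced form of f is (-6,0,-14)
g: flip: (14,0,6)→(6,0,14)
g: reduced (well bottom): (6,0,14) with a≤c, −a<b≤a
reduced forms (-6, 0, -14) vs (6, 0, 14) ⇒ inequivalent

no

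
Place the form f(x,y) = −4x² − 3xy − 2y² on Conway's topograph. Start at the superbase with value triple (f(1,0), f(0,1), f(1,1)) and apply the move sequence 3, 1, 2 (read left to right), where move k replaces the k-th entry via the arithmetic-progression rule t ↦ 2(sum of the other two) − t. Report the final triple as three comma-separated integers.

start (-4,-2,-9) = (f(1,0),f(0,1),f(1,1))
replace slot 3: 2·((-4)+(-2)) − (-9) = -3 → (-4,-2,-3)
replace slot 1: 2·((-2)+(-3)) − (-4) = -6 → (-6,-2,-3)
replace slot 2: 2·((-6)+(-3)) − (-2) = -16 → (-6,-16,-3)

-6,-16,-3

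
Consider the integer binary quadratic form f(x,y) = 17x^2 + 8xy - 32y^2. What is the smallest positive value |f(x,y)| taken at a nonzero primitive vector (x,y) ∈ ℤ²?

descent: ρ → (-32,-8,17)
descent: ρ → (17,42,-7)  [lands on river]
river: ρ → (-7,42,17)
river: ρ → (17,26,-23)
river: ρ → (-23,20,20)
river: ρ → (20,20,-23)
river: ρ → (-23,26,17)
closes: descent 2, river 6
min |a| on river = 7

7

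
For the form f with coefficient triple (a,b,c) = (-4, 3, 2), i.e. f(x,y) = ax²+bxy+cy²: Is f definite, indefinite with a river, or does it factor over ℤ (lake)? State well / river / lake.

D = b²−4ac = 3² − 4·(-4)·2 = 41
D > 0 non-square ⇒ indefinite ⇒ periodic river

river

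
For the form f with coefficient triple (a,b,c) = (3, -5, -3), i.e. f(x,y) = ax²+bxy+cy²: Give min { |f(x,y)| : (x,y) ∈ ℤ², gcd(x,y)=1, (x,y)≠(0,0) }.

descent: ρ → (-3,5,3)  [lands on river]
river: ρ → (3,7,-1)
river: ρ → (-1,7,3)
river: ρ → (3,5,-3)
river: ρ → (-3,7,1)
river: ρ → (1,7,-3)
closes: descent 1, river 6
min |a| on river = 1

1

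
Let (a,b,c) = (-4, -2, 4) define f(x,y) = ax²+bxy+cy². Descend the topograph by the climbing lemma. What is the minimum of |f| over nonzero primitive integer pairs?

descent: ρ → (4,2,-4)  [lands on river]
river: ρ → (-4,6,2)
river: ρ → (2,6,-4)
river: ρ → (-4,2,4)
river: ρ → (4,6,-2)
river: ρ → (-2,6,4)
closes: descent 1, river 6
min |a| on river = 2

2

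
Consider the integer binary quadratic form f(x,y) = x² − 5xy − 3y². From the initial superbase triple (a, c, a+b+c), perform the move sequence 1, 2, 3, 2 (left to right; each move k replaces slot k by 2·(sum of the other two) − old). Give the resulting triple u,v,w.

start (1,-3,-7) = (f(1,0),f(0,1),f(1,1))
replace slot 1: 2·((-3)+(-7)) − 1 = -21 → (-21,-3,-7)
replace slot 2: 2·((-21)+(-7)) − (-3) = -53 → (-21,-53,-7)
replace slot 3: 2·((-21)+(-53)) − (-7) = -141 → (-21,-53,-141)
replace slot 2: 2·((-21)+(-141)) − (-53) = -271 → (-21,-271,-141)

-21,-271,-141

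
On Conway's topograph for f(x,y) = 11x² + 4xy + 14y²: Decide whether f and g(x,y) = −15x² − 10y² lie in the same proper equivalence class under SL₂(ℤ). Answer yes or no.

D₁ = -600, D₂ = -600
f: reduced (well bottom): (11,4,14) with a≤c, −a<b≤a
g is negative-definite; reduce −g:
−g: flip: (15,0,10)→(10,0,15)
−g: reduced (well bottom): (10,0,15) with a≤c, −a<b≤a
flip sign back: reduced form of g is (-10,0,-15)
reduced forms (11, 4, 14) vs (-10, 0, -15) ⇒ inequivalent

no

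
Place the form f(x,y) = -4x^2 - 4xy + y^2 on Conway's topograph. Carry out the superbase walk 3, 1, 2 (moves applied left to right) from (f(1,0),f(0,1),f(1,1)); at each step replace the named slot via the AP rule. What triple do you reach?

start (-4,1,-7) = (f(1,0),f(0,1),f(1,1))
replace slot 3: 2·((-4)+1) − (-7) = 1 → (-4,1,1)
replace slot 1: 2·(1+1) − (-4) = 8 → (8,1,1)
replace slot 2: 2·(8+1) − 1 = 17 → (8,17,1)

8,17,1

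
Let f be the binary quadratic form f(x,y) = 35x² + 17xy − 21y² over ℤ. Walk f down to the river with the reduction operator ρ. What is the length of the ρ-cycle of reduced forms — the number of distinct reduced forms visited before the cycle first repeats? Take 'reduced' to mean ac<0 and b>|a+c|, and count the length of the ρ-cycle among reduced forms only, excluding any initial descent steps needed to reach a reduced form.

D = 3229, ⌊√D⌋ = 56
river: ρ → (-21,25,31)
river: ρ → (31,37,-15)
river: ρ → (-15,53,7)
river: ρ → (7,45,-43)
river: ρ → (-43,41,9)
river: ρ → (9,49,-23)
river: ρ → (-23,43,15)
river: ρ → (15,47,-17)
river: ρ → (-17,55,3)
river: ρ → (3,53,-35)
river: ρ → (-35,17,21)
river: ρ → (21,25,-31)
river: ρ → (-31,37,15)
river: ρ → (15,53,-7)
river: ρ → (-7,45,43)
river: ρ → (43,41,-9)
river: ρ → (-9,49,23)
river: ρ → (23,43,-15)
river: ρ → (-15,47,17)
river: ρ → (17,55,-3)
river: ρ → (-3,53,35)
river: ρ → (35,17,-21)
ρ-cycle length = 22 (tail of 0 descent steps not counted)

22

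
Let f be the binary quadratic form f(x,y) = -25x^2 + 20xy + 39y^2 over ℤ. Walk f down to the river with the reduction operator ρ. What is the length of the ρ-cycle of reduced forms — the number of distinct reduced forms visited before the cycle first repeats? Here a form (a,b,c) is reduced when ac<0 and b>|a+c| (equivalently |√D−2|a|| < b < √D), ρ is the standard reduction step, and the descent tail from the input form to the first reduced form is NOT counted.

D = 4300, ⌊√D⌋ = 65
river: ρ → (39,58,-6)
river: ρ → (-6,62,19)
river: ρ → (19,52,-21)
river: ρ → (-21,32,39)
river: ρ → (39,46,-14)
river: ρ → (-14,38,51)
river: ρ → (51,64,-1)
river: ρ → (-1,64,51)
river: ρ → (51,38,-14)
river: ρ → (-14,46,39)
river: ρ → (39,32,-21)
river: ρ → (-21,52,19)
river: ρ → (19,62,-6)
river: ρ → (-6,58,39)
river: ρ → (39,20,-25)
river: ρ → (-25,30,34)
river: ρ → (34,38,-21)
river: ρ → (-21,46,26)
river: ρ → (26,58,-9)
river: ρ → (-9,50,50)
river: ρ → (50,50,-9)
river: ρ → (-9,58,26)
river: ρ → (26,46,-21)
river: ρ → (-21,38,34)
river: ρ → (34,30,-25)
river: ρ → (-25,20,39)
ρ-cycle length = 26 (tail of 0 descent steps not counted)

26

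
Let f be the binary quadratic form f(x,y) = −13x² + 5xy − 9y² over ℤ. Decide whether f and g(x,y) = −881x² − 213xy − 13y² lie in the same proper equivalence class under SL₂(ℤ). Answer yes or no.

D₁ = -443, D₂ = -443
f is negative-definite; reduce −f:
−f: flip: (13,-5,9)→(9,5,13)
−f: reduced (well bottom): (9,5,13) with a≤c, −a<b≤a
flip sign back: reduced form of f is (-9,-5,-13)
g is negative-definite; reduce −g:
−g: flip: (881,213,13)→(13,-213,881)
−g: translate: b→-5 (≡-213 mod 26), so (13,-213,881)→(13,-5,9)
−g: flip: (13,-5,9)→(9,5,13)
−g: reduced (well bottom): (9,5,13) with a≤c, −a<b≤a
flip sign back: reduced form of g is (-9,-5,-13)
reduced forms (-9, -5, -13) vs (-9, -5, -13) ⇒ equivalent

yes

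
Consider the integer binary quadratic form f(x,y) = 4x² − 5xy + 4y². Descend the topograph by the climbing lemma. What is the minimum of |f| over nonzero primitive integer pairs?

translate: b→3 (≡-5 mod 8), so (4,-5,4)→(4,3,3)
flip: (4,3,3)→(3,-3,4)
translate: b→3 (≡-3 mod 6), so (3,-3,4)→(3,3,4)
reduced (well bottom): (3,3,4) with a≤c, −a<b≤a
well minimum = a = 3

3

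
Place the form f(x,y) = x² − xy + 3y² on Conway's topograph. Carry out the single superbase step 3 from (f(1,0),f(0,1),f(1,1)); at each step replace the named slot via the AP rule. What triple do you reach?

start (1,3,3) = (f(1,0),f(0,1),f(1,1))
replace slot 3: 2·(1+3) − 3 = 5 → (1,3,5)

1,3,5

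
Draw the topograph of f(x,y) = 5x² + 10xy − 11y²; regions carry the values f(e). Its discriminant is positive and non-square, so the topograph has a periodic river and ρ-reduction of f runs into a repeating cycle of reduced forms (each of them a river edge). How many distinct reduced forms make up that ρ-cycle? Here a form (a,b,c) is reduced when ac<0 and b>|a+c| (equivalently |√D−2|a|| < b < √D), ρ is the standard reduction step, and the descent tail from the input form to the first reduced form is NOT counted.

D = 320, ⌊√D⌋ = 17
river: ρ → (-11,12,4)
river: ρ → (4,12,-11)
river: ρ → (-11,10,5)
river: ρ → (5,10,-11)
ρ-cycle length = 4 (tail of 0 descent steps not counted)

4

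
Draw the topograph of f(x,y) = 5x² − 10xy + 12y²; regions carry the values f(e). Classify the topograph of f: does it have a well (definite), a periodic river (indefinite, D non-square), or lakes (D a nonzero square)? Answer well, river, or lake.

D = b²−4ac = (-10)² − 4·5·12 = -140
D < 0 ⇒ definite ⇒ every region one sign ⇒ single well

well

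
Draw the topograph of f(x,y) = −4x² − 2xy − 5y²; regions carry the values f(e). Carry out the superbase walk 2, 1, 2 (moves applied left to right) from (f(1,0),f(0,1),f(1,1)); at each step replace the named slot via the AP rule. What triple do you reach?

start (-4,-5,-11) = (f(1,0),f(0,1),f(1,1))
replace slot 2: 2·((-4)+(-11)) − (-5) = -25 → (-4,-25,-11)
replace slot 1: 2·((-25)+(-11)) − (-4) = -68 → (-68,-25,-11)
replace slot 2: 2·((-68)+(-11)) − (-25) = -133 → (-68,-133,-11)

-68,-133,-11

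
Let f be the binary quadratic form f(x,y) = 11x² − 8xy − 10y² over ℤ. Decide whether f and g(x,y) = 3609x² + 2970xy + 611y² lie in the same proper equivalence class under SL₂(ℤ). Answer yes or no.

D₁ = 504, D₂ = 504
river cycle of f (length 10): (-10, 8, 11), (11, 14, -7), (-7, 14, 11), (11, 8, -10), (-10, 12, 9), (9, 6, -13), (-13, 20, 2), (2, 20, -13), (-13, 6, 9), (9, 12, -10)
river cycle of g (length 10): (11, 14, -7), (-7, 14, 11), (11, 8, -10), (-10, 12, 9), (9, 6, -13), (-13, 20, 2), (2, 20, -13), (-13, 6, 9), (9, 12, -10), (-10, 8, 11)
cycles coincide ⇒ equivalent

yes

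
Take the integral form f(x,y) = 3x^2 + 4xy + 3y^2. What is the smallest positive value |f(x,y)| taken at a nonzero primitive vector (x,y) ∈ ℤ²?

translate: b→-2 (≡4 mod 6), so (3,4,3)→(3,-2,2)
flip: (3,-2,2)→(2,2,3)
reduced (well bottom): (2,2,3) with a≤c, −a<b≤a
well minimum = a = 2

2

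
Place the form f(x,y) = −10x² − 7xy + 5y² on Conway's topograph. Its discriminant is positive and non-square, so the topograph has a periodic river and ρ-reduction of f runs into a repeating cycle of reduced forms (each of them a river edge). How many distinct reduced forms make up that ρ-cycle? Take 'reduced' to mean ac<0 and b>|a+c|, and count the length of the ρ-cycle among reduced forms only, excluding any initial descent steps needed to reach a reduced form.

D = 249, ⌊√D⌋ = 15
descent: ρ → (5,7,-10)  [lands on river]
river: ρ → (-10,13,2)
river: ρ → (2,15,-3)
river: ρ → (-3,15,2)
river: ρ → (2,13,-10)
river: ρ → (-10,7,5)
river: ρ → (5,13,-4)
river: ρ → (-4,11,8)
river: ρ → (8,5,-7)
river: ρ → (-7,9,6)
river: ρ → (6,15,-1)
river: ρ → (-1,15,6)
river: ρ → (6,9,-7)
river: ρ → (-7,5,8)
river: ρ → (8,11,-4)
river: ρ → (-4,13,5)
ρ-cycle length = 16 (tail of 1 descent step not counted)

16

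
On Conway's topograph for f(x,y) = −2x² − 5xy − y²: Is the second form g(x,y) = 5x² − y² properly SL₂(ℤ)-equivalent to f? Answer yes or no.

D₁ = 17, D₂ = 20
discriminants differ ⇒ not SL₂(ℤ)-equivalent

no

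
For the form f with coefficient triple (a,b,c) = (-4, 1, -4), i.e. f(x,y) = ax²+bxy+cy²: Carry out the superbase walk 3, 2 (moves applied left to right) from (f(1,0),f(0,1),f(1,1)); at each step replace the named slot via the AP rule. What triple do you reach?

start (-4,-4,-7) = (f(1,0),f(0,1),f(1,1))
replace slot 3: 2·((-4)+(-4)) − (-7) = -9 → (-4,-4,-9)
replace slot 2: 2·((-4)+(-9)) − (-4) = -22 → (-4,-22,-9)

-4,-22,-9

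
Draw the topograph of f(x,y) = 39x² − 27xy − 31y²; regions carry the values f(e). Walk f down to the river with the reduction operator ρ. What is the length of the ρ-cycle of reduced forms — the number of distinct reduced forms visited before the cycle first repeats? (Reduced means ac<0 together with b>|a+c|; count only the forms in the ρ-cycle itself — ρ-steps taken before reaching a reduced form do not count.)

D = 5565, ⌊√D⌋ = 74
descent: ρ → (-31,27,39)  [lands on river]
river: ρ → (39,51,-19)
river: ρ → (-19,63,21)
river: ρ → (21,63,-19)
river: ρ → (-19,51,39)
river: ρ → (39,27,-31)
river: ρ → (-31,35,35)
river: ρ → (35,35,-31)
ρ-cycle length = 8 (tail of 1 descent step not counted)

8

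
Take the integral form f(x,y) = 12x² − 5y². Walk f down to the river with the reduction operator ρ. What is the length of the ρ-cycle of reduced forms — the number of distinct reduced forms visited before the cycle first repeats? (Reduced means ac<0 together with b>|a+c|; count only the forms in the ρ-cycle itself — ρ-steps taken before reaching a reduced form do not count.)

D = 240, ⌊√D⌋ = 15
descent: ρ → (-5,10,7)  [lands on river]
river: ρ → (7,4,-8)
river: ρ → (-8,12,3)
river: ρ → (3,12,-8)
river: ρ → (-8,4,7)
river: ρ → (7,10,-5)
ρ-cycle length = 6 (tail of 1 descent step not counted)

6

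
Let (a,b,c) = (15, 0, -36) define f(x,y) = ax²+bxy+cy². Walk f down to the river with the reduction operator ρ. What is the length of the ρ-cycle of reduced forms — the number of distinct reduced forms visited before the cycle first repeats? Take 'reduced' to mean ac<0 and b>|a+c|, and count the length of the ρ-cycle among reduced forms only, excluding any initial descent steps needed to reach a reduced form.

D = 2160, ⌊√D⌋ = 46
descent: ρ → (-36,0,15)
descent: ρ → (15,30,-21)  [lands on river]
river: ρ → (-21,12,24)
river: ρ → (24,36,-9)
river: ρ → (-9,36,24)
river: ρ → (24,12,-21)
river: ρ → (-21,30,15)
ρ-cycle length = 6 (tail of 2 descent steps not counted)

6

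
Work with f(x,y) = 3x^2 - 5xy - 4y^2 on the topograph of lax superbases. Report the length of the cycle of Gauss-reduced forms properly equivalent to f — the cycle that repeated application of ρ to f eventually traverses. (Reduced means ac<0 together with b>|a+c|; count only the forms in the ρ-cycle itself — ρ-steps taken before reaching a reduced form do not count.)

D = 73, ⌊√D⌋ = 8
descent: ρ → (-4,5,3)  [lands on river]
river: ρ → (3,7,-2)
river: ρ → (-2,5,6)
river: ρ → (6,7,-1)
river: ρ → (-1,7,6)
river: ρ → (6,5,-2)
river: ρ → (-2,7,3)
river: ρ → (3,5,-4)
river: ρ → (-4,3,4)
river: ρ → (4,5,-3)
river: ρ → (-3,7,2)
river: ρ → (2,5,-6)
river: ρ → (-6,7,1)
river: ρ → (1,7,-6)
river: ρ → (-6,5,2)
river: ρ → (2,7,-3)
river: ρ → (-3,5,4)
river: ρ → (4,3,-4)
ρ-cycle length = 18 (tail of 1 descent step not counted)

18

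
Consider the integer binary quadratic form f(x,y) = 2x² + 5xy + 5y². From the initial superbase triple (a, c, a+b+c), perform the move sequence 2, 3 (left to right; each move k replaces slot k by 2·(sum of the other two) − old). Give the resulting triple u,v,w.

start (2,5,12) = (f(1,0),f(0,1),f(1,1))
replace slot 2: 2·(2+12) − 5 = 23 → (2,23,12)
replace slot 3: 2·(2+23) − 12 = 38 → (2,23,38)

2,23,38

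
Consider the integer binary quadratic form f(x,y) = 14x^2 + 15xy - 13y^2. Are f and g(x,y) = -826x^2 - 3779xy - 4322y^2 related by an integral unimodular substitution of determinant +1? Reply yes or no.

D₁ = 953, D₂ = 953
river cycle of f (length 38): (-13, 11, 16), (16, 21, -8), (-8, 27, 7), (7, 29, -4), (-4, 27, 14), (14, 29, -2), (-2, 27, 28), (28, 29, -1), (-1, 29, 28), (28, 27, -2), … (28 more)
river cycle of g (length 38): (-13, 11, 16), (16, 21, -8), (-8, 27, 7), (7, 29, -4), (-4, 27, 14), (14, 29, -2), (-2, 27, 28), (28, 29, -1), (-1, 29, 28), (28, 27, -2), … (28 more)
cycles coincide ⇒ equivalent

yes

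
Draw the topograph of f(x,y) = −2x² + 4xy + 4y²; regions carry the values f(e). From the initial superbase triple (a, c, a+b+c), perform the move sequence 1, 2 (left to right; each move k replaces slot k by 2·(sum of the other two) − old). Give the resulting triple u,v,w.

start (-2,4,6) = (f(1,0),f(0,1),f(1,1))
replace slot 1: 2·(4+6) − (-2) = 22 → (22,4,6)
replace slot 2: 2·(22+6) − 4 = 52 → (22,52,6)

22,52,6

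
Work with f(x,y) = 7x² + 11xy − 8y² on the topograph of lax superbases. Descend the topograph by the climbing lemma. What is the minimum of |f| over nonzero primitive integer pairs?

river: ρ → (-8,5,10)
river: ρ → (10,15,-3)
river: ρ → (-3,15,10)
river: ρ → (10,5,-8)
river: ρ → (-8,11,7)
river: ρ → (7,17,-2)
river: ρ → (-2,15,15)
river: ρ → (15,15,-2)
river: ρ → (-2,17,7)
river: ρ → (7,11,-8)
closes: descent 0, river 10
min |a| on river = 2

2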